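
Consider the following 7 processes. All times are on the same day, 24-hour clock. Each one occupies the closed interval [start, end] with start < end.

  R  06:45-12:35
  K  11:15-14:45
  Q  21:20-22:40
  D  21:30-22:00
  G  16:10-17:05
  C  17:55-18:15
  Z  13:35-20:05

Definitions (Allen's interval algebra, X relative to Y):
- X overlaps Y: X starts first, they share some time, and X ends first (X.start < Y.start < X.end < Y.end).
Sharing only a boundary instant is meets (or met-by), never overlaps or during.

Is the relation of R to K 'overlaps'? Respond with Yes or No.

R = [06:45, 12:35], K = [11:15, 14:45].
Actual relation of R to K: overlaps.
Asked whether 'overlaps' holds → Yes.

Yes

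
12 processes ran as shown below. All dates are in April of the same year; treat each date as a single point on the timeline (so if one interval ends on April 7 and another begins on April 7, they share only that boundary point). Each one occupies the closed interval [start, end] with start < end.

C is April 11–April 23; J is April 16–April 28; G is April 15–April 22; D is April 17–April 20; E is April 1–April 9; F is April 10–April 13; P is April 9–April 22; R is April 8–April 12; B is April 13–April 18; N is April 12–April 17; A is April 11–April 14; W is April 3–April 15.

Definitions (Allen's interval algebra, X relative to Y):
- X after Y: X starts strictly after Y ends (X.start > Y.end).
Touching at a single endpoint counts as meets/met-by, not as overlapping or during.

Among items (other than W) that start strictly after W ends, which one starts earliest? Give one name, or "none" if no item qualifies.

Target W = [April 3, April 15].
A [April 11, April 14] → during → excluded.
B [April 13, April 18] → overlapped-by → excluded.
C [April 11, April 23] → overlapped-by → excluded.
D [April 17, April 20] → after → candidate.
E [April 1, April 9] → overlaps → excluded.
F [April 10, April 13] → during → excluded.
G [April 15, April 22] → met-by → excluded.
J [April 16, April 28] → after → candidate.
N [April 12, April 17] → overlapped-by → excluded.
P [April 9, April 22] → overlapped-by → excluded.
R [April 8, April 12] → during → excluded.
Among candidates, earliest start is April 16 → J.

J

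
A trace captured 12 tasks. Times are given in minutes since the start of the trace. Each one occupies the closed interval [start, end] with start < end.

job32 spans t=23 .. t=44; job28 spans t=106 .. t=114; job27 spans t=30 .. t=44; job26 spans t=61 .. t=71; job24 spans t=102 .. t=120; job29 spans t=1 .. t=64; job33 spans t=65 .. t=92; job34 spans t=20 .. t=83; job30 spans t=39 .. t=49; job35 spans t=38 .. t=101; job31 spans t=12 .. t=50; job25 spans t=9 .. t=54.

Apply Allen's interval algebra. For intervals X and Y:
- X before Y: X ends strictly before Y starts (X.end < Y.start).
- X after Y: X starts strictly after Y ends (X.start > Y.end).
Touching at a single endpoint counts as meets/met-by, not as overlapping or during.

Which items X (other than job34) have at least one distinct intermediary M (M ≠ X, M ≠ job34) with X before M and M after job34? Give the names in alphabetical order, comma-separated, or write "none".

Target job34 = [t=20, t=83].
Intermediaries M with M after job34: job24, job28.
Via job24 — items with X before job24: job25, job26, job27, job29, job30, job31, job32, job33, job35.
Via job28 — items with X before job28: job25, job26, job27, job29, job30, job31, job32, job33, job35.
Union: job25, job26, job27, job29, job30, job31, job32, job33, job35.

job25, job26, job27, job29, job30, job31, job32, job33, job35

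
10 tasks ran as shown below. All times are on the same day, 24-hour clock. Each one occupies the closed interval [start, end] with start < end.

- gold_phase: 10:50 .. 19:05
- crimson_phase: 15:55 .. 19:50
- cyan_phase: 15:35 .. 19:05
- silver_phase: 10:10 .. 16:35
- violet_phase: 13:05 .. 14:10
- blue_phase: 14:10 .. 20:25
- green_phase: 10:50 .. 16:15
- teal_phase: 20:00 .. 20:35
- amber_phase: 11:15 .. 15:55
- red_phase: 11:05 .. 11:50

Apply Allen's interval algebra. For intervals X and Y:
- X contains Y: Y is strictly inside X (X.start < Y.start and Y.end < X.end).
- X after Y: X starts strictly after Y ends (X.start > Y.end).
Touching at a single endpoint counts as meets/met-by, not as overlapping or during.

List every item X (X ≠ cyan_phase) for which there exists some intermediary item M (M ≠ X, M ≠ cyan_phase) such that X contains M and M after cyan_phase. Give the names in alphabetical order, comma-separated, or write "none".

none

Target cyan_phase = [15:35, 19:05].
Intermediaries M with M after cyan_phase: teal_phase.
Via teal_phase — items with X contains teal_phase: none.
Union: none.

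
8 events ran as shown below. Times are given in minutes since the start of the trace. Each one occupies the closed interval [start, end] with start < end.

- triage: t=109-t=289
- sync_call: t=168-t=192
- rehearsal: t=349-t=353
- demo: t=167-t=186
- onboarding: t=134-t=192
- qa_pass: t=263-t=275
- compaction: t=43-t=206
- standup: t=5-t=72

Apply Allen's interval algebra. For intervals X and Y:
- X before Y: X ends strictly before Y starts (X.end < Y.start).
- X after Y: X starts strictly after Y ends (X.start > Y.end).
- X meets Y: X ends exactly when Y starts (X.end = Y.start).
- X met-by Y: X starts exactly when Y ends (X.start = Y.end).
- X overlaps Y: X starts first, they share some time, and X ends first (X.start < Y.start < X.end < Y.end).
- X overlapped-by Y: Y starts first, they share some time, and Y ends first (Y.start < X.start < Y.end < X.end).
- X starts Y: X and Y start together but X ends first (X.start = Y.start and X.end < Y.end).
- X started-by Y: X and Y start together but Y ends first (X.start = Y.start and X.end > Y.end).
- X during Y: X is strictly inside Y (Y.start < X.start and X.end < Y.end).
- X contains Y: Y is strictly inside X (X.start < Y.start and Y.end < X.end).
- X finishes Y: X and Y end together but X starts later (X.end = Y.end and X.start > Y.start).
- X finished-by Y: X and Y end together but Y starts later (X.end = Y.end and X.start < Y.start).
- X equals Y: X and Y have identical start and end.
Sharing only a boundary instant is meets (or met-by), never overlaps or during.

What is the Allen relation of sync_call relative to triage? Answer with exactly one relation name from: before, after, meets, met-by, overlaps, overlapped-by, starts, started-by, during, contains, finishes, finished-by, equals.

during

sync_call = [t=168, t=192]; triage = [t=109, t=289].
Compare endpoints: sync_call.start > triage.start, sync_call.start < triage.end, sync_call.end > triage.start, sync_call.end < triage.end.
That pattern is 'during'.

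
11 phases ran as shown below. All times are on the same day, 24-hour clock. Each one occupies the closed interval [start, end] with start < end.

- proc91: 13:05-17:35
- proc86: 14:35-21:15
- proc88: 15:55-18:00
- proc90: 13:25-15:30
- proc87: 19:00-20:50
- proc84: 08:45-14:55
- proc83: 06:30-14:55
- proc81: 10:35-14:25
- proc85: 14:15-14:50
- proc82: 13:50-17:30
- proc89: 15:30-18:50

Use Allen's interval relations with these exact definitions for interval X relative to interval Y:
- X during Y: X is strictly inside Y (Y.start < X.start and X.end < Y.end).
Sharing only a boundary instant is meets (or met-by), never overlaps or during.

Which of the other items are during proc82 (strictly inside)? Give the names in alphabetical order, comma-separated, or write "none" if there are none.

Target proc82 = [13:50, 17:30].
proc81 [10:35, 14:25] → overlaps → no.
proc83 [06:30, 14:55] → overlaps → no.
proc84 [08:45, 14:55] → overlaps → no.
proc85 [14:15, 14:50] → during → yes.
proc86 [14:35, 21:15] → overlapped-by → no.
proc87 [19:00, 20:50] → after → no.
proc88 [15:55, 18:00] → overlapped-by → no.
proc89 [15:30, 18:50] → overlapped-by → no.
proc90 [13:25, 15:30] → overlaps → no.
proc91 [13:05, 17:35] → contains → no.
Result: proc85.

proc85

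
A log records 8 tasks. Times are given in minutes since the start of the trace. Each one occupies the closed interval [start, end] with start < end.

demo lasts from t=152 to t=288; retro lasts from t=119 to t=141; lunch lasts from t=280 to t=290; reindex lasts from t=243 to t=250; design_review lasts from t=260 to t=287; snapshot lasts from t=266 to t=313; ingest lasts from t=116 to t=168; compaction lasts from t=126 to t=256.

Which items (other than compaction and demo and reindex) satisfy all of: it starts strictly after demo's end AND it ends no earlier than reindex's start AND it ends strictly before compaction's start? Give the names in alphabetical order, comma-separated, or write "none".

none

Conditions: its start is strictly after demo's end (X.start > t=288) AND its end is no earlier than reindex's start (X.end >= t=243) AND its end is strictly before compaction's start (X.end < t=126).
design_review: start t=260 > t=288? ✗; end t=287 >= t=243? ✓; end t=287 < t=126? ✗ → no.
ingest: start t=116 > t=288? ✗; end t=168 >= t=243? ✗; end t=168 < t=126? ✗ → no.
lunch: start t=280 > t=288? ✗; end t=290 >= t=243? ✓; end t=290 < t=126? ✗ → no.
retro: start t=119 > t=288? ✗; end t=141 >= t=243? ✗; end t=141 < t=126? ✗ → no.
snapshot: start t=266 > t=288? ✗; end t=313 >= t=243? ✓; end t=313 < t=126? ✗ → no.
Result: none.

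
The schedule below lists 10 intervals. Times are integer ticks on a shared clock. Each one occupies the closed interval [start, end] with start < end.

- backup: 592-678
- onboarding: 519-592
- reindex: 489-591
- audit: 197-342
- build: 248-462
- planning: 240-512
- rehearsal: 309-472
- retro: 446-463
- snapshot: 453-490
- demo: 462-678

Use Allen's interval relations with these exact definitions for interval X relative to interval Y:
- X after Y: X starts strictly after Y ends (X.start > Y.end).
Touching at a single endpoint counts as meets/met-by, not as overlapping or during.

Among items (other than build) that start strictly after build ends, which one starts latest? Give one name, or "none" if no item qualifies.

Target build = [248, 462].
audit [197, 342] → overlaps → excluded.
backup [592, 678] → after → candidate.
demo [462, 678] → met-by → excluded.
onboarding [519, 592] → after → candidate.
planning [240, 512] → contains → excluded.
rehearsal [309, 472] → overlapped-by → excluded.
reindex [489, 591] → after → candidate.
retro [446, 463] → overlapped-by → excluded.
snapshot [453, 490] → overlapped-by → excluded.
Among candidates, latest start is 592 → backup.

backup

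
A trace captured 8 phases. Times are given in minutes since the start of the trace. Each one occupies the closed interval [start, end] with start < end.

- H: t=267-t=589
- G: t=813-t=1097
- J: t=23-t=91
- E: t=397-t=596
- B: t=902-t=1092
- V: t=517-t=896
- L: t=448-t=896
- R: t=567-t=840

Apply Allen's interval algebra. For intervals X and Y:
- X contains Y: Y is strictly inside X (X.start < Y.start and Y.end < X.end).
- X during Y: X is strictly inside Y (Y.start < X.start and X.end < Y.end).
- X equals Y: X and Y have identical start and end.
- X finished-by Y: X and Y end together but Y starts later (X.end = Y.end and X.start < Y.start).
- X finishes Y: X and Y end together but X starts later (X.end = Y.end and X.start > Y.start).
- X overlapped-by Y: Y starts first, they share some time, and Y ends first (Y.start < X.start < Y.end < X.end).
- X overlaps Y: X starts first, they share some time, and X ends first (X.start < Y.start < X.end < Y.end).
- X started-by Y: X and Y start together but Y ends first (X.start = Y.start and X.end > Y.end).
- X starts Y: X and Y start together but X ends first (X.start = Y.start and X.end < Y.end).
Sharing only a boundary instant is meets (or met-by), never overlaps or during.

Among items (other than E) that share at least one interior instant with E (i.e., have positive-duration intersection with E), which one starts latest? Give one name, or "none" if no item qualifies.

R

Target E = [t=397, t=596].
B [t=902, t=1092] → after → excluded.
G [t=813, t=1097] → after → excluded.
H [t=267, t=589] → overlaps → candidate.
J [t=23, t=91] → before → excluded.
L [t=448, t=896] → overlapped-by → candidate.
R [t=567, t=840] → overlapped-by → candidate.
V [t=517, t=896] → overlapped-by → candidate.
Among candidates, latest start is t=567 → R.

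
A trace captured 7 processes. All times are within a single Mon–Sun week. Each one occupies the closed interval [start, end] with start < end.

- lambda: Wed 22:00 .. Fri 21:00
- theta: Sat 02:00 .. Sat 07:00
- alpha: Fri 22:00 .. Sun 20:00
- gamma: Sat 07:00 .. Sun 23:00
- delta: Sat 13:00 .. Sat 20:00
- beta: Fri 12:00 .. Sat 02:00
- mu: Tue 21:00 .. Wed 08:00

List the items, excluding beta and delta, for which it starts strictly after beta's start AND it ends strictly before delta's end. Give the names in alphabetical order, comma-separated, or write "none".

theta

Conditions: its start is strictly after beta's start (X.start > Fri 12:00) AND its end is strictly before delta's end (X.end < Sat 20:00).
alpha: start Fri 22:00 > Fri 12:00? ✓; end Sun 20:00 < Sat 20:00? ✗ → no.
gamma: start Sat 07:00 > Fri 12:00? ✓; end Sun 23:00 < Sat 20:00? ✗ → no.
lambda: start Wed 22:00 > Fri 12:00? ✗; end Fri 21:00 < Sat 20:00? ✓ → no.
mu: start Tue 21:00 > Fri 12:00? ✗; end Wed 08:00 < Sat 20:00? ✓ → no.
theta: start Sat 02:00 > Fri 12:00? ✓; end Sat 07:00 < Sat 20:00? ✓ → yes.
Result: theta.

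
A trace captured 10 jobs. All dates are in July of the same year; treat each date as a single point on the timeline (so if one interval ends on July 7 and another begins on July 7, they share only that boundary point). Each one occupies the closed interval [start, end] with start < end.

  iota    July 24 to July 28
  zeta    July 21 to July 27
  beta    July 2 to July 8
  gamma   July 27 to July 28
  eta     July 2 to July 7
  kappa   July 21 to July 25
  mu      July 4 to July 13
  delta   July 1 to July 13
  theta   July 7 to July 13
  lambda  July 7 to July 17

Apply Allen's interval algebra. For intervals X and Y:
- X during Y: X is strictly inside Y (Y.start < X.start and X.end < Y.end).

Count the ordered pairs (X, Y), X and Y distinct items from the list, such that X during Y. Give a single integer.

Checking all 90 ordered pairs for relation 'during'; matching pairs in alphabetical order:
(beta, delta): beta during delta ✓
(eta, delta): eta during delta ✓
Count: 2.

2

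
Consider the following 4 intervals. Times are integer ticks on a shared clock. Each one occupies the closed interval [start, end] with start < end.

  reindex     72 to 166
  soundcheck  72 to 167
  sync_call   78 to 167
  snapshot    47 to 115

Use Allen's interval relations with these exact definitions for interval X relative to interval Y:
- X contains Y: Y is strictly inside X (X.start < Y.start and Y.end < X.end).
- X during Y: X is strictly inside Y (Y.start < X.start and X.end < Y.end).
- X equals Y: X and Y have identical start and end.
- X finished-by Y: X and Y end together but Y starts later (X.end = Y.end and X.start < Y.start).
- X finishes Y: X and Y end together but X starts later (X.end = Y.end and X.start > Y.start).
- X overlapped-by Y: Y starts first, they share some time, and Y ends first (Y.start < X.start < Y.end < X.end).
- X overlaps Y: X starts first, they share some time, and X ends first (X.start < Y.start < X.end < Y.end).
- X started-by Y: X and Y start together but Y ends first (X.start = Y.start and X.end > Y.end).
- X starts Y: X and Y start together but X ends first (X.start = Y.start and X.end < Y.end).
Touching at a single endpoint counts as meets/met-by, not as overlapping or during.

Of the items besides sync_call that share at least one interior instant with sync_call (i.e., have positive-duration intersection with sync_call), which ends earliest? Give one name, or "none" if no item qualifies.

snapshot

Target sync_call = [78, 167].
reindex [72, 166] → overlaps → candidate.
snapshot [47, 115] → overlaps → candidate.
soundcheck [72, 167] → finished-by → candidate.
Among candidates, earliest end is 115 → snapshot.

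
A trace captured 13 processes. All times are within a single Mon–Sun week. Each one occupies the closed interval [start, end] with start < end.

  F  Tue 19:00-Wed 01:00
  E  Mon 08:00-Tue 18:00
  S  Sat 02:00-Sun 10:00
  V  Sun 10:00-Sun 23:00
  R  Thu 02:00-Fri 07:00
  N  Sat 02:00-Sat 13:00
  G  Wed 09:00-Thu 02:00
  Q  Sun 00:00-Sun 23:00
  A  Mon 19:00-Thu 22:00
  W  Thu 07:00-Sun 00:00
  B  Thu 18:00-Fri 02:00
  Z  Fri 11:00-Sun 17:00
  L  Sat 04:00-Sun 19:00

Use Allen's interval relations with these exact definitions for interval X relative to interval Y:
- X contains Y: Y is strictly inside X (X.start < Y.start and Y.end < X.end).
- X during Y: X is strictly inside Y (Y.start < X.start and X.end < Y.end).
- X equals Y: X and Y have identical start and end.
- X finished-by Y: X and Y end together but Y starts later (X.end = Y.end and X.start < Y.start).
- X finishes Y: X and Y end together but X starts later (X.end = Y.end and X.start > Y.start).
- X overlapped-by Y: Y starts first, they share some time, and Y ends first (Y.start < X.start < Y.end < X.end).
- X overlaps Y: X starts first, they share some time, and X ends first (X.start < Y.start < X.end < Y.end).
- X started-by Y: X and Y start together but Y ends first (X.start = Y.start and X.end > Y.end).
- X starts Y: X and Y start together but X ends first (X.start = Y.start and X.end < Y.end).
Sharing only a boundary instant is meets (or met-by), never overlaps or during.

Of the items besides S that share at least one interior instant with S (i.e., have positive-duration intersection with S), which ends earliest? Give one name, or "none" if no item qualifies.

N

Target S = [Sat 02:00, Sun 10:00].
A [Mon 19:00, Thu 22:00] → before → excluded.
B [Thu 18:00, Fri 02:00] → before → excluded.
E [Mon 08:00, Tue 18:00] → before → excluded.
F [Tue 19:00, Wed 01:00] → before → excluded.
G [Wed 09:00, Thu 02:00] → before → excluded.
L [Sat 04:00, Sun 19:00] → overlapped-by → candidate.
N [Sat 02:00, Sat 13:00] → starts → candidate.
Q [Sun 00:00, Sun 23:00] → overlapped-by → candidate.
R [Thu 02:00, Fri 07:00] → before → excluded.
V [Sun 10:00, Sun 23:00] → met-by → excluded.
W [Thu 07:00, Sun 00:00] → overlaps → candidate.
Z [Fri 11:00, Sun 17:00] → contains → candidate.
Among candidates, earliest end is Sat 13:00 → N.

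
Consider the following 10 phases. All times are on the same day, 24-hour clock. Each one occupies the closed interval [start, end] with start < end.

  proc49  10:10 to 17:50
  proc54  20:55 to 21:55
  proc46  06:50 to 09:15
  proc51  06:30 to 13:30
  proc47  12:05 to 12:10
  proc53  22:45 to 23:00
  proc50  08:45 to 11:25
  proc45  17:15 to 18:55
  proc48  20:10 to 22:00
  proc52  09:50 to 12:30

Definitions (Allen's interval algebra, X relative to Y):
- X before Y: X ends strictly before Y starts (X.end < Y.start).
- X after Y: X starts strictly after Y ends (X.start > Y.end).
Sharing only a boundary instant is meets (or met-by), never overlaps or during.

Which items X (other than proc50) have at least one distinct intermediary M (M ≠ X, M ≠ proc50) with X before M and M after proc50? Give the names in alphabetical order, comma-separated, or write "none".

Target proc50 = [08:45, 11:25].
Intermediaries M with M after proc50: proc45, proc47, proc48, proc53, proc54.
Via proc45 — items with X before proc45: proc46, proc47, proc51, proc52.
Via proc47 — items with X before proc47: proc46.
Via proc48 — items with X before proc48: proc45, proc46, proc47, proc49, proc51, proc52.
Via proc53 — items with X before proc53: proc45, proc46, proc47, proc48, proc49, proc51, proc52, proc54.
Via proc54 — items with X before proc54: proc45, proc46, proc47, proc49, proc51, proc52.
Union: proc45, proc46, proc47, proc48, proc49, proc51, proc52, proc54.

proc45, proc46, proc47, proc48, proc49, proc51, proc52, proc54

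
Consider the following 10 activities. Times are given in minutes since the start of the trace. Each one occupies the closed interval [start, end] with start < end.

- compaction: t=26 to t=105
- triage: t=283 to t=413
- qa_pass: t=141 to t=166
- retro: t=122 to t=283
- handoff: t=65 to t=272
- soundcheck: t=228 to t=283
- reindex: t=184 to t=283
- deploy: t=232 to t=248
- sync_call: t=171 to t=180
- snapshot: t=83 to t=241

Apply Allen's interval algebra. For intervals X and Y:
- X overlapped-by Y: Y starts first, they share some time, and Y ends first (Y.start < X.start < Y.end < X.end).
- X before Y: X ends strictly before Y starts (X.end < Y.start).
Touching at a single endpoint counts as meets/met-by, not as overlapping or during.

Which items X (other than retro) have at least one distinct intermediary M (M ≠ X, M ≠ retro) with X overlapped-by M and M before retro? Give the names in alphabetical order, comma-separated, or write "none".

handoff, snapshot

Target retro = [t=122, t=283].
Intermediaries M with M before retro: compaction.
Via compaction — items with X overlapped-by compaction: handoff, snapshot.
Union: handoff, snapshot.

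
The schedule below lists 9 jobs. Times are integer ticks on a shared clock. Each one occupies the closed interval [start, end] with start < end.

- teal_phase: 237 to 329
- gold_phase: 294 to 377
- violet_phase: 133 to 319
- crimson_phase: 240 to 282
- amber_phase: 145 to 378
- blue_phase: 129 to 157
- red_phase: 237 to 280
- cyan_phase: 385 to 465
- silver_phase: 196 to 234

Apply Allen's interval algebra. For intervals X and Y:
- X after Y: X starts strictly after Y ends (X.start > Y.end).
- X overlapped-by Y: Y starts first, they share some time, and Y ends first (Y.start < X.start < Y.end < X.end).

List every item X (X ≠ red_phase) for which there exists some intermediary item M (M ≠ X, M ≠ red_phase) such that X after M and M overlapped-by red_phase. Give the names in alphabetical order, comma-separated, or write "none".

Target red_phase = [237, 280].
Intermediaries M with M overlapped-by red_phase: crimson_phase.
Via crimson_phase — items with X after crimson_phase: cyan_phase, gold_phase.
Union: cyan_phase, gold_phase.

cyan_phase, gold_phase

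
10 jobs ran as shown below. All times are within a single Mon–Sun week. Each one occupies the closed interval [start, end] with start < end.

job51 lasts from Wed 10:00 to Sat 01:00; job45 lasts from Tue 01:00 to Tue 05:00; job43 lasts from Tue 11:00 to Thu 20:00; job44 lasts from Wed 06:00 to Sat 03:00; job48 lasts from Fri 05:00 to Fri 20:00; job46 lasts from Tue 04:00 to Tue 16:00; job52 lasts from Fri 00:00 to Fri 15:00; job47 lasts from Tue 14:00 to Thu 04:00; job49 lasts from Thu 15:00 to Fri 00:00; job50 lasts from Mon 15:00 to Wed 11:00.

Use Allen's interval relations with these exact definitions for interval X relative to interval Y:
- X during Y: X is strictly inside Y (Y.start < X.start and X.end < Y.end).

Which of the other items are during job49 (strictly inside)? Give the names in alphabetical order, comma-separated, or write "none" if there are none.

none

Target job49 = [Thu 15:00, Fri 00:00].
job43 [Tue 11:00, Thu 20:00] → overlaps → no.
job44 [Wed 06:00, Sat 03:00] → contains → no.
job45 [Tue 01:00, Tue 05:00] → before → no.
job46 [Tue 04:00, Tue 16:00] → before → no.
job47 [Tue 14:00, Thu 04:00] → before → no.
job48 [Fri 05:00, Fri 20:00] → after → no.
job50 [Mon 15:00, Wed 11:00] → before → no.
job51 [Wed 10:00, Sat 01:00] → contains → no.
job52 [Fri 00:00, Fri 15:00] → met-by → no.
Result: none.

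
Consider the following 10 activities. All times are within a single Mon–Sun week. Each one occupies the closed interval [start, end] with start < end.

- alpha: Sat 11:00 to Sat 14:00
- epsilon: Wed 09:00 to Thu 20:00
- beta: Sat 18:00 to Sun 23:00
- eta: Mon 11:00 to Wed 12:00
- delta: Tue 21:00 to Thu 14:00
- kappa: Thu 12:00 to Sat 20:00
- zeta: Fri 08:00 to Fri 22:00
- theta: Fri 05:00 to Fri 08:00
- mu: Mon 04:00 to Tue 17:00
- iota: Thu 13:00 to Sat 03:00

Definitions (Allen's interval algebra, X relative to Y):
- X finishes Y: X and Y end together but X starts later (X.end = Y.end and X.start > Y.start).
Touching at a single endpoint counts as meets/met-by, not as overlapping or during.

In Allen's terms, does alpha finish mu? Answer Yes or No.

No

alpha = [Sat 11:00, Sat 14:00], mu = [Mon 04:00, Tue 17:00].
Actual relation of alpha to mu: after.
Asked whether 'finishes' holds → No.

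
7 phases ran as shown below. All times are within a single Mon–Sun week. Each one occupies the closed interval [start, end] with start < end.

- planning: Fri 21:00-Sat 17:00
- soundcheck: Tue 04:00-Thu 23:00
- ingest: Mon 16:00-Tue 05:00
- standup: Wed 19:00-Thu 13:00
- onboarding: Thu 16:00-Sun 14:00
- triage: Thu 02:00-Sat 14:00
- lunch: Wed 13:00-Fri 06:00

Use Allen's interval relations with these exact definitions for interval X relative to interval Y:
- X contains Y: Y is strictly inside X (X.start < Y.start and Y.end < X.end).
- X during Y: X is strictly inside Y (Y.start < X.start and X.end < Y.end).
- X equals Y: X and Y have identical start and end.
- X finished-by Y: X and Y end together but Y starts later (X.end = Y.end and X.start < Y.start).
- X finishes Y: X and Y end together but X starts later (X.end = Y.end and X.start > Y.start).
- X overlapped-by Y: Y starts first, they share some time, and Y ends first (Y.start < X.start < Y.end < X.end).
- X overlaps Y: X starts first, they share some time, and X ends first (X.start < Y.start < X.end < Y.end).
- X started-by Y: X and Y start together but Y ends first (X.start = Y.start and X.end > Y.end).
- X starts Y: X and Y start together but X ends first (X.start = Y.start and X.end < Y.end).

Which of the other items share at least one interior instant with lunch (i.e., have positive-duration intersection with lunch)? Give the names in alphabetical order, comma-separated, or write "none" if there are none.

onboarding, soundcheck, standup, triage

Target lunch = [Wed 13:00, Fri 06:00].
ingest [Mon 16:00, Tue 05:00] → before → no.
onboarding [Thu 16:00, Sun 14:00] → overlapped-by → yes.
planning [Fri 21:00, Sat 17:00] → after → no.
soundcheck [Tue 04:00, Thu 23:00] → overlaps → yes.
standup [Wed 19:00, Thu 13:00] → during → yes.
triage [Thu 02:00, Sat 14:00] → overlapped-by → yes.
Result: onboarding, soundcheck, standup, triage.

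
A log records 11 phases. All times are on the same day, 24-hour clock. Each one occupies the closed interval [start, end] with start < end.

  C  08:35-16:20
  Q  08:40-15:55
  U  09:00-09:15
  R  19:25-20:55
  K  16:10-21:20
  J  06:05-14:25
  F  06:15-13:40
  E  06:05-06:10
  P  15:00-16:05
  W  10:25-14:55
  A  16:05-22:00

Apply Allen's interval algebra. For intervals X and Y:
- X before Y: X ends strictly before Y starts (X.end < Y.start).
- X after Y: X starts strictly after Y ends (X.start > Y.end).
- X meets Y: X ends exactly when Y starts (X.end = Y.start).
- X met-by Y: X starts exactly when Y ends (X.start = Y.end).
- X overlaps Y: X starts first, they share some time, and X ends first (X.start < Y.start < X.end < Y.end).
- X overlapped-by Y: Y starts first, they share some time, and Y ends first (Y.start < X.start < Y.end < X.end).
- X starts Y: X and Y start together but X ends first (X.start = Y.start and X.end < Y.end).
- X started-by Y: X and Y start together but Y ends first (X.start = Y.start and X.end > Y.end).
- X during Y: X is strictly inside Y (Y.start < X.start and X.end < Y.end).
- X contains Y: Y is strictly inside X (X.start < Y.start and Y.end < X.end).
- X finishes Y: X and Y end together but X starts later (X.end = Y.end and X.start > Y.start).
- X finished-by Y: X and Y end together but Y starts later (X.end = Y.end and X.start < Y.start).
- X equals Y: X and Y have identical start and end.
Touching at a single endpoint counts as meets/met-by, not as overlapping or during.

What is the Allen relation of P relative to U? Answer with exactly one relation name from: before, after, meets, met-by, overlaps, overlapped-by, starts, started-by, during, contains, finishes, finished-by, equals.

P = [15:00, 16:05]; U = [09:00, 09:15].
Compare endpoints: P.start > U.start, P.start > U.end, P.end > U.start, P.end > U.end.
That pattern is 'after'.

after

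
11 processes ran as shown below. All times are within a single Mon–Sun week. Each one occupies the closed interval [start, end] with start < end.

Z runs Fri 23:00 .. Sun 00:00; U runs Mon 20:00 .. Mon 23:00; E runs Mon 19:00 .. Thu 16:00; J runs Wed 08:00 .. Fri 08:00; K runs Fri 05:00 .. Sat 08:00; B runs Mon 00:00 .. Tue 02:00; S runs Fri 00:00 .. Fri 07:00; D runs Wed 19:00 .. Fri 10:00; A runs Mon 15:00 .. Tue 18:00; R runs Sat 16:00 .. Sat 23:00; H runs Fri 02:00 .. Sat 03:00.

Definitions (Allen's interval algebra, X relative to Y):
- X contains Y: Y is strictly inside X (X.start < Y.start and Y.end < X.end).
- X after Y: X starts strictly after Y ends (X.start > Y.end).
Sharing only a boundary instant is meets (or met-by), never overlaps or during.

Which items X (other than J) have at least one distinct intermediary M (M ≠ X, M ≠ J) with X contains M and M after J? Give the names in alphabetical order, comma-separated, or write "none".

Z

Target J = [Wed 08:00, Fri 08:00].
Intermediaries M with M after J: R, Z.
Via R — items with X contains R: Z.
Via Z — items with X contains Z: none.
Union: Z.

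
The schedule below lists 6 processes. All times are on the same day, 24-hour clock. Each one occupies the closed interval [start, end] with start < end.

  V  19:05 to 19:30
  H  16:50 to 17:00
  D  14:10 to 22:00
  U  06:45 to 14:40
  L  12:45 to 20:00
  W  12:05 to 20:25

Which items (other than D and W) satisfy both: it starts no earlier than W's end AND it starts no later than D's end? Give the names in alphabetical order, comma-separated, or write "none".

Conditions: its start is no earlier than W's end (X.start >= 20:25) AND its start is no later than D's end (X.start <= 22:00).
H: start 16:50 >= 20:25? ✗; start 16:50 <= 22:00? ✓ → no.
L: start 12:45 >= 20:25? ✗; start 12:45 <= 22:00? ✓ → no.
U: start 06:45 >= 20:25? ✗; start 06:45 <= 22:00? ✓ → no.
V: start 19:05 >= 20:25? ✗; start 19:05 <= 22:00? ✓ → no.
Result: none.

none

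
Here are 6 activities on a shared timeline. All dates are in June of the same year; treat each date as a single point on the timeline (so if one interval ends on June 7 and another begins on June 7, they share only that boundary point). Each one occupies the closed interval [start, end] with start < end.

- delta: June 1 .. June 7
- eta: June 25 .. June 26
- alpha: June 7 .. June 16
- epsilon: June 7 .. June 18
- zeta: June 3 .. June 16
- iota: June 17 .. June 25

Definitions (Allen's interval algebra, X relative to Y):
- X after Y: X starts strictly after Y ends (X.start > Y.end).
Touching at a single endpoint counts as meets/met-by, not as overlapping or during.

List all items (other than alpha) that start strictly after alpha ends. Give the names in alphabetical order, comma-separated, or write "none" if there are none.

eta, iota

Target alpha = [June 7, June 16].
delta [June 1, June 7] → meets → no.
epsilon [June 7, June 18] → started-by → no.
eta [June 25, June 26] → after → yes.
iota [June 17, June 25] → after → yes.
zeta [June 3, June 16] → finished-by → no.
Result: eta, iota.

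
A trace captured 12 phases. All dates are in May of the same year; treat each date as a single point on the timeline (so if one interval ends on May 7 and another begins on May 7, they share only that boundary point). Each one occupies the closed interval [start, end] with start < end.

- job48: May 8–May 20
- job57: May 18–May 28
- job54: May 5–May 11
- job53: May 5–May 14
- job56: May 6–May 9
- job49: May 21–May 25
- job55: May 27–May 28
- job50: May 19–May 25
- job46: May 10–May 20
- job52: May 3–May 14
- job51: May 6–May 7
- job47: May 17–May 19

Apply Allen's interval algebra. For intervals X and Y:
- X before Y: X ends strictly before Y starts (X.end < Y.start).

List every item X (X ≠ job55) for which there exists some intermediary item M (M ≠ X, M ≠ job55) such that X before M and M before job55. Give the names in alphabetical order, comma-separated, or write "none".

job46, job47, job48, job51, job52, job53, job54, job56

Target job55 = [May 27, May 28].
Intermediaries M with M before job55: job46, job47, job48, job49, job50, job51, job52, job53, job54, job56.
Via job46 — items with X before job46: job51, job56.
Via job47 — items with X before job47: job51, job52, job53, job54, job56.
Via job48 — items with X before job48: job51.
Via job49 — items with X before job49: job46, job47, job48, job51, job52, job53, job54, job56.
Via job50 — items with X before job50: job51, job52, job53, job54, job56.
Via job51 — items with X before job51: none.
Via job52 — items with X before job52: none.
Via job53 — items with X before job53: none.
Via job54 — items with X before job54: none.
Via job56 — items with X before job56: none.
Union: job46, job47, job48, job51, job52, job53, job54, job56.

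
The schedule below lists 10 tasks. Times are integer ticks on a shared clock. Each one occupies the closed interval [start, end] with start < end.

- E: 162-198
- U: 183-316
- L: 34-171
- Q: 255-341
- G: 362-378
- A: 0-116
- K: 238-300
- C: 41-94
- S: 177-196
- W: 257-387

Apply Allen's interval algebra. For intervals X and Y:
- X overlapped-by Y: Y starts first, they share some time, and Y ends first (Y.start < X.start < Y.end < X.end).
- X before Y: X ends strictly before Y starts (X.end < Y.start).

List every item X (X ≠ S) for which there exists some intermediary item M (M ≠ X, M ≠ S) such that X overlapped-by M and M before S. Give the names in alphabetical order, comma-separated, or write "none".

E, L

Target S = [177, 196].
Intermediaries M with M before S: A, C, L.
Via A — items with X overlapped-by A: L.
Via C — items with X overlapped-by C: none.
Via L — items with X overlapped-by L: E.
Union: E, L.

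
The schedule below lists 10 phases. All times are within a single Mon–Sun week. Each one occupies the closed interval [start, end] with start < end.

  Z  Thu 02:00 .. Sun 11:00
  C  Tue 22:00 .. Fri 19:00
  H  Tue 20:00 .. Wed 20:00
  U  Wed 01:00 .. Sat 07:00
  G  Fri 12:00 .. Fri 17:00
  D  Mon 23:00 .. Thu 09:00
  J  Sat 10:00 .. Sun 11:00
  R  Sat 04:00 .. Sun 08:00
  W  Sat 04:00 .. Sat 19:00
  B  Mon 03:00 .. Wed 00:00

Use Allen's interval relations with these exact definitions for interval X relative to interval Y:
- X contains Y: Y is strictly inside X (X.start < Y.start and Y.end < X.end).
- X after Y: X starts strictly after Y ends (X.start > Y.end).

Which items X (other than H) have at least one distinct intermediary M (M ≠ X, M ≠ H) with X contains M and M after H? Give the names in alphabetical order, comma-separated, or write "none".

Target H = [Tue 20:00, Wed 20:00].
Intermediaries M with M after H: G, J, R, W, Z.
Via G — items with X contains G: C, U, Z.
Via J — items with X contains J: none.
Via R — items with X contains R: Z.
Via W — items with X contains W: Z.
Via Z — items with X contains Z: none.
Union: C, U, Z.

C, U, Z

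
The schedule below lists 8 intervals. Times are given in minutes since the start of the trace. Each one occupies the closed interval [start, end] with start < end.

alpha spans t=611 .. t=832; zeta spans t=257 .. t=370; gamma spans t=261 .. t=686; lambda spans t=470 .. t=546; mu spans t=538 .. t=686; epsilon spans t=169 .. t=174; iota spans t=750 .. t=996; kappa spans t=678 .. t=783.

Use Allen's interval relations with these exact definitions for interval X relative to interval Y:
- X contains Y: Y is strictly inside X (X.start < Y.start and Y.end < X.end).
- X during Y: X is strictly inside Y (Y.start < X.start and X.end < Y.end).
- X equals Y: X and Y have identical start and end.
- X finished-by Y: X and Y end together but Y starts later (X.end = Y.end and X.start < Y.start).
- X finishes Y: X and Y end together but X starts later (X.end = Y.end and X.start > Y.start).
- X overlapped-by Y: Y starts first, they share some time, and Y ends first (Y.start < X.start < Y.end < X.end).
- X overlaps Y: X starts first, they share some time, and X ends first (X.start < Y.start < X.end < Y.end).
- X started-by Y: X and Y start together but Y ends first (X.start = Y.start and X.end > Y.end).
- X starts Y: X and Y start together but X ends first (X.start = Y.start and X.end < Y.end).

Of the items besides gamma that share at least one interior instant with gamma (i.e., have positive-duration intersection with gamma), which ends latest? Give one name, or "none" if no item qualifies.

Target gamma = [t=261, t=686].
alpha [t=611, t=832] → overlapped-by → candidate.
epsilon [t=169, t=174] → before → excluded.
iota [t=750, t=996] → after → excluded.
kappa [t=678, t=783] → overlapped-by → candidate.
lambda [t=470, t=546] → during → candidate.
mu [t=538, t=686] → finishes → candidate.
zeta [t=257, t=370] → overlaps → candidate.
Among candidates, latest end is t=832 → alpha.

alpha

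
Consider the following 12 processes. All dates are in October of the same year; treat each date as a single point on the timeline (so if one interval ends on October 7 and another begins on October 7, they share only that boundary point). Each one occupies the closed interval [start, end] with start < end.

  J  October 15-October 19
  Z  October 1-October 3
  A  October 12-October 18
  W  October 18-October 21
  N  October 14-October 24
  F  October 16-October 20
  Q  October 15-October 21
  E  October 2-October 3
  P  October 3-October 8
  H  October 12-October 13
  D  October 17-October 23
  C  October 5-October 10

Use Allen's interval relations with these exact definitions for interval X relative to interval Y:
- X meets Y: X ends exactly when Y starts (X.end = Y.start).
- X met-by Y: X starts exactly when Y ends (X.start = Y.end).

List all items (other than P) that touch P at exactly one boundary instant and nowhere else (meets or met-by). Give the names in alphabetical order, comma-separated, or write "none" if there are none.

Target P = [October 3, October 8].
A [October 12, October 18] → after → no.
C [October 5, October 10] → overlapped-by → no.
D [October 17, October 23] → after → no.
E [October 2, October 3] → meets → yes.
F [October 16, October 20] → after → no.
H [October 12, October 13] → after → no.
J [October 15, October 19] → after → no.
N [October 14, October 24] → after → no.
Q [October 15, October 21] → after → no.
W [October 18, October 21] → after → no.
Z [October 1, October 3] → meets → yes.
Result: E, Z.

E, Z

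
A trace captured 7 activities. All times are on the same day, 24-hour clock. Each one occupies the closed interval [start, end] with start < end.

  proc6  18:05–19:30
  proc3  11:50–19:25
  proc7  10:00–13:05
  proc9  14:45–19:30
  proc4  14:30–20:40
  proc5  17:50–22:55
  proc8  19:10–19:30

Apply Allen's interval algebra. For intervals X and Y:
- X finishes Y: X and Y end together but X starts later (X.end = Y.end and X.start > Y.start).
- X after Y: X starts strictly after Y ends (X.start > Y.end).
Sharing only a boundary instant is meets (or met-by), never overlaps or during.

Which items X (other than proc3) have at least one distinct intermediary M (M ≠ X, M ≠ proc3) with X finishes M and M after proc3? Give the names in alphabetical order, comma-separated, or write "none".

Target proc3 = [11:50, 19:25].
Intermediaries M with M after proc3: none.
Union: none.

none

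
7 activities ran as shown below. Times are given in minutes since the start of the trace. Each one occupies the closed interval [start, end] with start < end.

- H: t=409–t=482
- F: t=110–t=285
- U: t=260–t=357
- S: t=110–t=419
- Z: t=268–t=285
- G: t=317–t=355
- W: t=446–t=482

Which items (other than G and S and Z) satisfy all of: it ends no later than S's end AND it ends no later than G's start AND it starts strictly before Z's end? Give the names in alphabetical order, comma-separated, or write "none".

F

Conditions: its end is no later than S's end (X.end <= t=419) AND its end is no later than G's start (X.end <= t=317) AND its start is strictly before Z's end (X.start < t=285).
F: end t=285 <= t=419? ✓; end t=285 <= t=317? ✓; start t=110 < t=285? ✓ → yes.
H: end t=482 <= t=419? ✗; end t=482 <= t=317? ✗; start t=409 < t=285? ✗ → no.
U: end t=357 <= t=419? ✓; end t=357 <= t=317? ✗; start t=260 < t=285? ✓ → no.
W: end t=482 <= t=419? ✗; end t=482 <= t=317? ✗; start t=446 < t=285? ✗ → no.
Result: F.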